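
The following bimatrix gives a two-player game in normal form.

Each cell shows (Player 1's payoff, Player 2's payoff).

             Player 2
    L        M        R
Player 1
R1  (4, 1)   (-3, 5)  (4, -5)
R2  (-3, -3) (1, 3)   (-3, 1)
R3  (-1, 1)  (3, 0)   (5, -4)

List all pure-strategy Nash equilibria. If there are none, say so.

(R1, L): Player 2 can switch to M (1 → 5). Not NE.
(R1, M): Player 1 can switch to R2 (-3 → 1). Not NE.
(R1, R): Player 1 can switch to R3 (4 → 5). Not NE.
(R2, L): Player 1 can switch to R1 (-3 → 4). Not NE.
(R2, M): Player 1 can switch to R3 (1 → 3). Not NE.
(R2, R): Player 1 can switch to R1 (-3 → 4). Not NE.
(R3, L): Player 1 can switch to R1 (-1 → 4). Not NE.
(R3, M): Player 2 can switch to L (0 → 1). Not NE.
(R3, R): Player 2 can switch to L (-4 → 1). Not NE.

none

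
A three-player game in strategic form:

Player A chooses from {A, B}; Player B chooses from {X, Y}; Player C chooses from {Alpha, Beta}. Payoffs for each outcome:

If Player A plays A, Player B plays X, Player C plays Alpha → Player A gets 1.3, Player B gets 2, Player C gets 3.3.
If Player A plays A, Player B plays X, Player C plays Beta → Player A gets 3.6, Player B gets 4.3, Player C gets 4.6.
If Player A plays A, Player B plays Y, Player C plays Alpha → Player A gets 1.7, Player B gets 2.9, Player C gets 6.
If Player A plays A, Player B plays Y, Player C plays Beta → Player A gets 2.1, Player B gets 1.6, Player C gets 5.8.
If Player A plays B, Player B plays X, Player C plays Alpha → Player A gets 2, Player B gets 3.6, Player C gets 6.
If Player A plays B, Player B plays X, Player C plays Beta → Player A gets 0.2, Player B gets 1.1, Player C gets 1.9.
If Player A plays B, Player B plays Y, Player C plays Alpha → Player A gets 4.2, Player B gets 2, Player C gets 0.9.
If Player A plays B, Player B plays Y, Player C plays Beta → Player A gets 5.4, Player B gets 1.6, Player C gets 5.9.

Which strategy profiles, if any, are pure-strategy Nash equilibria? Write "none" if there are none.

The pure Nash equilibria are (A, X, Beta) and (B, X, Alpha) and (B, Y, Beta).

(A, X, Alpha): Player A can switch to B (1.3 → 2). Not NE.
(A, X, Beta): Player A gets 3.6, best alternative 0.2; Player B gets 4.3, best alternative 1.6; Player C gets 4.6, best alternative 3.3. No profitable deviation — NE.
(A, Y, Alpha): Player A can switch to B (1.7 → 4.2). Not NE.
(A, Y, Beta): Player A can switch to B (2.1 → 5.4). Not NE.
(B, X, Alpha): Player A gets 2, best alternative 1.3; Player B gets 3.6, best alternative 2; Player C gets 6, best alternative 1.9. No profitable deviation — NE.
(B, X, Beta): Player A can switch to A (0.2 → 3.6). Not NE.
(B, Y, Alpha): Player B can switch to X (2 → 3.6). Not NE.
(B, Y, Beta): Player A gets 5.4, best alternative 2.1; Player B gets 1.6, best alternative 1.1; Player C gets 5.9, best alternative 0.9. No profitable deviation — NE.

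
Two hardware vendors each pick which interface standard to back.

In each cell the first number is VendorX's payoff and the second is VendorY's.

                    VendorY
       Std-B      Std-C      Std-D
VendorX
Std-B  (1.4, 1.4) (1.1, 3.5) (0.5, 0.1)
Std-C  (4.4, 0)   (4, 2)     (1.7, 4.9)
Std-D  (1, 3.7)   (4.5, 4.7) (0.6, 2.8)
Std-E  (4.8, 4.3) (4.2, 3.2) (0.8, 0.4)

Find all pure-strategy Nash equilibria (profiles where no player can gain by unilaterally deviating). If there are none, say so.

Pure-strategy Nash equilibria: (Std-C, Std-D), (Std-D, Std-C), (Std-E, Std-B)

Check each profile: it is a Nash equilibrium iff no player can strictly gain by switching unilaterally.
(Std-B, Std-B): VendorX can switch to Std-C (1.4 → 4.4). Not NE.
(Std-B, Std-C): VendorX can switch to Std-C (1.1 → 4). Not NE.
(Std-B, Std-D): VendorX can switch to Std-C (0.5 → 1.7). Not NE.
(Std-C, Std-B): VendorX can switch to Std-E (4.4 → 4.8). Not NE.
(Std-C, Std-C): VendorX can switch to Std-D (4 → 4.5). Not NE.
(Std-C, Std-D): VendorX gets 1.7, best alternative 0.8; VendorY gets 4.9, best alternative 2. No profitable deviation — NE.
(Std-D, Std-B): VendorX can switch to Std-B (1 → 1.4). Not NE.
(Std-D, Std-C): VendorX gets 4.5, best alternative 4.2; VendorY gets 4.7, best alternative 3.7. No profitable deviation — NE.
(Std-D, Std-D): VendorX can switch to Std-C (0.6 → 1.7). Not NE.
(Std-E, Std-B): VendorX gets 4.8, best alternative 4.4; VendorY gets 4.3, best alternative 3.2. No profitable deviation — NE.
(Std-E, Std-C): VendorX can switch to Std-D (4.2 → 4.5). Not NE.
(The remaining 1 profile has a profitable deviation by the same check.)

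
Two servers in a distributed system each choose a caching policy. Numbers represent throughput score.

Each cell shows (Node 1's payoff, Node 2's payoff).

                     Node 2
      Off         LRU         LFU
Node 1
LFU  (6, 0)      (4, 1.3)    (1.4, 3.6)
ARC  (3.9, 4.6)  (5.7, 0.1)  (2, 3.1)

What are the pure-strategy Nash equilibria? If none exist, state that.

(LFU, Off): Node 2 can switch to LRU (0 → 1.3). Not NE.
(LFU, LRU): Node 1 can switch to ARC (4 → 5.7). Not NE.
(LFU, LFU): Node 1 can switch to ARC (1.4 → 2). Not NE.
(ARC, Off): Node 1 can switch to LFU (3.9 → 6). Not NE.
(ARC, LRU): Node 2 can switch to Off (0.1 → 4.6). Not NE.
(ARC, LFU): Node 2 can switch to Off (3.1 → 4.6). Not NE.

No pure-strategy Nash equilibrium.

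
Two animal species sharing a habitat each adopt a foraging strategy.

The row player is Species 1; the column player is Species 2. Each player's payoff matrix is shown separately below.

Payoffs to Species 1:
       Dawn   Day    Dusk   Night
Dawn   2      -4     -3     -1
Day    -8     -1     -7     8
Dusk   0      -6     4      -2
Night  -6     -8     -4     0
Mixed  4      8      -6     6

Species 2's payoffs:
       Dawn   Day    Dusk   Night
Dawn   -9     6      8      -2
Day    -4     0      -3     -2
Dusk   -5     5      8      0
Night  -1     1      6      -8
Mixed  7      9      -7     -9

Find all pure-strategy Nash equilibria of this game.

The pure Nash equilibria are (Dusk, Dusk); (Mixed, Day).

Species 1 against Dawn: payoffs 2, -8, 0, -6, 4 → best response Mixed.
Species 1 against Day: payoffs -4, -1, -6, -8, 8 → best response Mixed.
Species 1 against Dusk: payoffs -3, -7, 4, -4, -6 → best response Dusk.
Species 1 against Night: payoffs -1, 8, -2, 0, 6 → best response Day.
Species 2 against Dawn: payoffs -9, 6, 8, -2 → best response Dusk.
Species 2 against Day: payoffs -4, 0, -3, -2 → best response Day.
Species 2 against Dusk: payoffs -5, 5, 8, 0 → best response Dusk.
Species 2 against Night: payoffs -1, 1, 6, -8 → best response Dusk.
Species 2 against Mixed: payoffs 7, 9, -7, -9 → best response Day.
Mutual best responses: (Dusk, Dusk); (Mixed, Day).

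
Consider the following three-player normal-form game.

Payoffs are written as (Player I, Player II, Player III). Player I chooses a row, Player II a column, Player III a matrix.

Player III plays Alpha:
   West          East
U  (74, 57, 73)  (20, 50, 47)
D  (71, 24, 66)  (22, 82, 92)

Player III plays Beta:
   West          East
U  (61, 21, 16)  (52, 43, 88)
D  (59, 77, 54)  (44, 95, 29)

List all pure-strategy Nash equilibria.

Check each profile: it is a Nash equilibrium iff no player can strictly gain by switching unilaterally.
(U, West, Alpha): Player I gets 74, best alternative 71; Player II gets 57, best alternative 50; Player III gets 73, best alternative 16. No profitable deviation — NE.
(U, West, Beta): Player II can switch to East (21 → 43). Not NE.
(U, East, Alpha): Player I can switch to D (20 → 22). Not NE.
(U, East, Beta): Player I gets 52, best alternative 44; Player II gets 43, best alternative 21; Player III gets 88, best alternative 47. No profitable deviation — NE.
(D, West, Alpha): Player I can switch to U (71 → 74). Not NE.
(D, West, Beta): Player I can switch to U (59 → 61). Not NE.
(D, East, Alpha): Player I gets 22, best alternative 20; Player II gets 82, best alternative 24; Player III gets 92, best alternative 29. No profitable deviation — NE.
(D, East, Beta): Player I can switch to U (44 → 52). Not NE.

The pure Nash equilibria are (U, West, Alpha); (U, East, Beta); (D, East, Alpha).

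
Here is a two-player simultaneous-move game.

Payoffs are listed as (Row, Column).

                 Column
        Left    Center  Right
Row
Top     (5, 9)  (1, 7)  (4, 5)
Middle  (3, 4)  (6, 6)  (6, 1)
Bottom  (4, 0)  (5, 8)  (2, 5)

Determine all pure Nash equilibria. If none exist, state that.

(Top, Left); (Middle, Center)

Row against Left: payoffs 5, 3, 4 → best response Top.
Row against Center: payoffs 1, 6, 5 → best response Middle.
Row against Right: payoffs 4, 6, 2 → best response Middle.
Column against Top: payoffs 9, 7, 5 → best response Left.
Column against Middle: payoffs 4, 6, 1 → best response Center.
Column against Bottom: payoffs 0, 8, 5 → best response Center.
Mutual best responses: (Top, Left); (Middle, Center).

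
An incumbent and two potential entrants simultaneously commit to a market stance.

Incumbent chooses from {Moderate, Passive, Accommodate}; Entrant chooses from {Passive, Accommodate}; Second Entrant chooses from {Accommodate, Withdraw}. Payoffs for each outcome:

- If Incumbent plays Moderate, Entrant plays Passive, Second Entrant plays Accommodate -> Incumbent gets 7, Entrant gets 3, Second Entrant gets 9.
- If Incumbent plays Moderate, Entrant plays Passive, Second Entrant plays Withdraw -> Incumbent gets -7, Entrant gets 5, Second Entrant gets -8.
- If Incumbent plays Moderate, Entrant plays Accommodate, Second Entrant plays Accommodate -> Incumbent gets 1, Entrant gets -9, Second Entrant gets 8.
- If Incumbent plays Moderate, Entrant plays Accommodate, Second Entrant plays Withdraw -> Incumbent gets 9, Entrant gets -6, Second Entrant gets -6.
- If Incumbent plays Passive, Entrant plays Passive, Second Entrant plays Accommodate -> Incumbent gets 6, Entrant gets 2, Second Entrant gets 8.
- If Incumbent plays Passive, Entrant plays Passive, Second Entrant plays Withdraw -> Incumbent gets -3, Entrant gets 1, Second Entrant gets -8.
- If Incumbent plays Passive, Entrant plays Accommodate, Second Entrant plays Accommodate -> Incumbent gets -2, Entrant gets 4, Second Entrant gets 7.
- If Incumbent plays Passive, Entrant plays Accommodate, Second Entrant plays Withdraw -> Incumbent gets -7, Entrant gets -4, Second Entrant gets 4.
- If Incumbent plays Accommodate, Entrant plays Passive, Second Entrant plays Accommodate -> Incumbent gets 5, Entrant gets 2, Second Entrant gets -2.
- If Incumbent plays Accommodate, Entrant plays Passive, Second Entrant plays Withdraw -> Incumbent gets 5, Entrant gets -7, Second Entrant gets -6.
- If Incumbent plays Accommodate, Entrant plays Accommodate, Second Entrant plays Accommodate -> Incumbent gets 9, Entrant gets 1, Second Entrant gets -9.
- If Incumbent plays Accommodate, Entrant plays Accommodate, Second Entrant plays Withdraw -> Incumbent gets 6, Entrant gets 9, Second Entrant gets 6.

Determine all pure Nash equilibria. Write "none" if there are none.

For each strategy profile, look for a profitable unilateral deviation.
(Moderate, Passive, Accommodate): Incumbent gets 7, best alternative 6; Entrant gets 3, best alternative -9; Second Entrant gets 9, best alternative -8. No profitable deviation — NE.
(Moderate, Passive, Withdraw): Incumbent can switch to Passive (-7 → -3). Not NE.
(Moderate, Accommodate, Accommodate): Incumbent can switch to Accommodate (1 → 9). Not NE.
(Moderate, Accommodate, Withdraw): Entrant can switch to Passive (-6 → 5). Not NE.
(Passive, Passive, Accommodate): Incumbent can switch to Moderate (6 → 7). Not NE.
(Passive, Passive, Withdraw): Incumbent can switch to Accommodate (-3 → 5). Not NE.
(Passive, Accommodate, Accommodate): Incumbent can switch to Moderate (-2 → 1). Not NE.
(Passive, Accommodate, Withdraw): Incumbent can switch to Moderate (-7 → 9). Not NE.
(Accommodate, Passive, Accommodate): Incumbent can switch to Moderate (5 → 7). Not NE.
(Accommodate, Passive, Withdraw): Entrant can switch to Accommodate (-7 → 9). Not NE.
(Accommodate, Accommodate, Accommodate): Entrant can switch to Passive (1 → 2). Not NE.
(Accommodate, Accommodate, Withdraw): Incumbent can switch to Moderate (6 → 9). Not NE.

Pure NE: (Moderate, Passive, Accommodate)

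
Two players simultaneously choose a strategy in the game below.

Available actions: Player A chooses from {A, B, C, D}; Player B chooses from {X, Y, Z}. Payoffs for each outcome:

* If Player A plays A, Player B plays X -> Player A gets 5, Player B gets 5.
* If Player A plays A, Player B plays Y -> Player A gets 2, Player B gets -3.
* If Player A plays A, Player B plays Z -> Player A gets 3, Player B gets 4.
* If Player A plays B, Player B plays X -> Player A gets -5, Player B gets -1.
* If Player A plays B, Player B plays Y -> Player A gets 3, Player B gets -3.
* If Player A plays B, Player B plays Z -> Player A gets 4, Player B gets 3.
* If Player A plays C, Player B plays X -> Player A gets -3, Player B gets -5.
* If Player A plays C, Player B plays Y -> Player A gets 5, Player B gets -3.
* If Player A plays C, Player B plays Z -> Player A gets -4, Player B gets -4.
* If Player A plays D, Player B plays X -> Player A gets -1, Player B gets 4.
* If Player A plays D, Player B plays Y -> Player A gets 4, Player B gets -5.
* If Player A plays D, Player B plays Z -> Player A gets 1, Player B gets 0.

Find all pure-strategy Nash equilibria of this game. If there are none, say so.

(A, X): Player A gets 5, best alternative -1; Player B gets 5, best alternative 4. No profitable deviation — NE.
(A, Y): Player A can switch to B (2 → 3). Not NE.
(A, Z): Player A can switch to B (3 → 4). Not NE.
(B, X): Player A can switch to A (-5 → 5). Not NE.
(B, Y): Player A can switch to C (3 → 5). Not NE.
(B, Z): Player A gets 4, best alternative 3; Player B gets 3, best alternative -1. No profitable deviation — NE.
(C, X): Player A can switch to A (-3 → 5). Not NE.
(C, Y): Player A gets 5, best alternative 4; Player B gets -3, best alternative -4. No profitable deviation — NE.
(C, Z): Player A can switch to A (-4 → 3). Not NE.
(D, X): Player A can switch to A (-1 → 5). Not NE.
(D, Y): Player A can switch to C (4 → 5). Not NE.
(The remaining 1 profile has a profitable deviation by the same check.)

The pure Nash equilibria are (A, X); (B, Z); (C, Y).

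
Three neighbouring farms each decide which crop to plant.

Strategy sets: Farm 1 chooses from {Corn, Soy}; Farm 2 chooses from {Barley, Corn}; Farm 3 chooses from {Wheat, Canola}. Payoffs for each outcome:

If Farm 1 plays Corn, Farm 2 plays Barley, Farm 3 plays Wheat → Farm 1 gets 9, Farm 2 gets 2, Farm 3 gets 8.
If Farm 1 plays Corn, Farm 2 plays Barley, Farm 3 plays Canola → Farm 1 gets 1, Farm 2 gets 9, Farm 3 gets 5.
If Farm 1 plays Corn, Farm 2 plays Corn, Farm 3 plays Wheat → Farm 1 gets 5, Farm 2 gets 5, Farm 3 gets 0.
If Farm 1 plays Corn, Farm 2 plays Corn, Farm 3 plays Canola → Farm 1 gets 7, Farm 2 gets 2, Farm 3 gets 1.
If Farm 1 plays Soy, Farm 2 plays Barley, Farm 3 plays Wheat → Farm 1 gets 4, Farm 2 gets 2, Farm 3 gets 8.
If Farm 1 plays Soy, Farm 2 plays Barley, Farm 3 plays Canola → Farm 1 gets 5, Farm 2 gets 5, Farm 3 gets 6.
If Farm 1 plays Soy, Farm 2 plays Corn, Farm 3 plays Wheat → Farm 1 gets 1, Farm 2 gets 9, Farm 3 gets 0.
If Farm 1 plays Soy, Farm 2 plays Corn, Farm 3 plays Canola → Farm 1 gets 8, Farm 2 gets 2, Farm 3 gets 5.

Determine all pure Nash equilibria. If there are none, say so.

(Corn, Barley, Wheat): Farm 2 can switch to Corn (2 → 5). Not NE.
(Corn, Barley, Canola): Farm 1 can switch to Soy (1 → 5). Not NE.
(Corn, Corn, Wheat): Farm 3 can switch to Canola (0 → 1). Not NE.
(Corn, Corn, Canola): Farm 1 can switch to Soy (7 → 8). Not NE.
(Soy, Barley, Wheat): Farm 1 can switch to Corn (4 → 9). Not NE.
(Soy, Barley, Canola): Farm 3 can switch to Wheat (6 → 8). Not NE.
(Soy, Corn, Wheat): Farm 1 can switch to Corn (1 → 5). Not NE.
(Soy, Corn, Canola): Farm 2 can switch to Barley (2 → 5). Not NE.

There is no pure-strategy Nash equilibrium.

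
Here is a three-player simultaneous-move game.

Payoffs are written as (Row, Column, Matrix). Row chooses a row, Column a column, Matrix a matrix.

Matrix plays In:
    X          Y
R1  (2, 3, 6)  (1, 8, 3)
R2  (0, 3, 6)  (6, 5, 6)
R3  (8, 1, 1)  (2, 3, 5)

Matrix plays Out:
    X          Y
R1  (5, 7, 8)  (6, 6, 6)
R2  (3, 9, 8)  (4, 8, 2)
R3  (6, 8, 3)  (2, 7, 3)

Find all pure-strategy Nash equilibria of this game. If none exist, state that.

Mark each player's best response to every combination of opponents' strategies; a profile where every player is best-responding is a pure Nash equilibrium.
Row against (X, In): payoffs 2, 0, 8 → best response R3.
Row against (X, Out): payoffs 5, 3, 6 → best response R3.
Row against (Y, In): payoffs 1, 6, 2 → best response R2.
Row against (Y, Out): payoffs 6, 4, 2 → best response R1.
Column against (R1, In): payoffs 3, 8 → best response Y.
Column against (R1, Out): payoffs 7, 6 → best response X.
Column against (R2, In): payoffs 3, 5 → best response Y.
Column against (R2, Out): payoffs 9, 8 → best response X.
Column against (R3, In): payoffs 1, 3 → best response Y.
Column against (R3, Out): payoffs 8, 7 → best response X.
Matrix against (R1, X): payoffs 6, 8 → best response Out.
Matrix against (R1, Y): payoffs 3, 6 → best response Out.
Matrix against (R2, X): payoffs 6, 8 → best response Out.
Matrix against (R2, Y): payoffs 6, 2 → best response In.
Matrix against (R3, X): payoffs 1, 3 → best response Out.
Matrix against (R3, Y): payoffs 5, 3 → best response In.
Mutual best responses: (R2, Y, In); (R3, X, Out).

The pure Nash equilibria are (R2, Y, In), (R3, X, Out).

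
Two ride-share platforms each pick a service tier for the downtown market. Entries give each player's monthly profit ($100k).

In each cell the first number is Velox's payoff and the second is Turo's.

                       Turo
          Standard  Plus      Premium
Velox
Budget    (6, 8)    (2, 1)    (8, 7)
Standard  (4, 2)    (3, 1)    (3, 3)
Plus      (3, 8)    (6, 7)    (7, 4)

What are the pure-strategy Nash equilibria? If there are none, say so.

(Budget, Standard)

Velox against Standard: payoffs 6, 4, 3 → best response Budget.
Velox against Plus: payoffs 2, 3, 6 → best response Plus.
Velox against Premium: payoffs 8, 3, 7 → best response Budget.
Turo against Budget: payoffs 8, 1, 7 → best response Standard.
Turo against Standard: payoffs 2, 1, 3 → best response Premium.
Turo against Plus: payoffs 8, 7, 4 → best response Standard.
Mutual best responses: (Budget, Standard).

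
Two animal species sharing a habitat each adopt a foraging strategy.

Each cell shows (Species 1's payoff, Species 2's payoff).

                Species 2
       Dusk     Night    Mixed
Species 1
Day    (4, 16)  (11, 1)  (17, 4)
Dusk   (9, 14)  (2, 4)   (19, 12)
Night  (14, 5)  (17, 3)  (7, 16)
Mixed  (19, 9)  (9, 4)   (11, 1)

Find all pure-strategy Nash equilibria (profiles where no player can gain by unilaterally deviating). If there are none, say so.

Check each profile: it is a Nash equilibrium iff no player can strictly gain by switching unilaterally.
(Day, Dusk): Species 1 can switch to Dusk (4 → 9). Not NE.
(Day, Night): Species 1 can switch to Night (11 → 17). Not NE.
(Day, Mixed): Species 1 can switch to Dusk (17 → 19). Not NE.
(Dusk, Dusk): Species 1 can switch to Night (9 → 14). Not NE.
(Dusk, Night): Species 1 can switch to Day (2 → 11). Not NE.
(Dusk, Mixed): Species 2 can switch to Dusk (12 → 14). Not NE.
(Mixed, Dusk): Species 1 gets 19, best alternative 14; Species 2 gets 9, best alternative 4. No profitable deviation — NE.
(The remaining 5 profiles each have a profitable deviation by the same check.)

(Mixed, Dusk)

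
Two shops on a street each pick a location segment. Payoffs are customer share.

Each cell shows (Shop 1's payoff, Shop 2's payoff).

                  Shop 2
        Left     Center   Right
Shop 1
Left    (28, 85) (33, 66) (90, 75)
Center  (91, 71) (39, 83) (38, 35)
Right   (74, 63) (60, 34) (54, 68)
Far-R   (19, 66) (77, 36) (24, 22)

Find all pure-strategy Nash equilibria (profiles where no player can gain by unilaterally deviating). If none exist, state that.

For each player, find the best response to each opponent profile; mutual best responses are the pure NE.
Shop 1 against Left: payoffs 28, 91, 74, 19 → best response Center.
Shop 1 against Center: payoffs 33, 39, 60, 77 → best response Far-R.
Shop 1 against Right: payoffs 90, 38, 54, 24 → best response Left.
Shop 2 against Left: payoffs 85, 66, 75 → best response Left.
Shop 2 against Center: payoffs 71, 83, 35 → best response Center.
Shop 2 against Right: payoffs 63, 34, 68 → best response Right.
Shop 2 against Far-R: payoffs 66, 36, 22 → best response Left.
No profile is a mutual best response for all players.

There is no pure-strategy Nash equilibrium.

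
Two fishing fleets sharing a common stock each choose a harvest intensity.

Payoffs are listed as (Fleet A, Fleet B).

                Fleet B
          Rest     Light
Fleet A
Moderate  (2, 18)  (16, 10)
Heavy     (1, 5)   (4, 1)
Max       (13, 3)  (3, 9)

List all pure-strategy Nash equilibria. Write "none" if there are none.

Check each profile: it is a Nash equilibrium iff no player can strictly gain by switching unilaterally.
(Moderate, Rest): Fleet A can switch to Max (2 → 13). Not NE.
(Moderate, Light): Fleet B can switch to Rest (10 → 18). Not NE.
(Heavy, Rest): Fleet A can switch to Moderate (1 → 2). Not NE.
(Heavy, Light): Fleet A can switch to Moderate (4 → 16). Not NE.
(Max, Rest): Fleet B can switch to Light (3 → 9). Not NE.
(Max, Light): Fleet A can switch to Moderate (3 → 16). Not NE.

There is no pure-strategy Nash equilibrium.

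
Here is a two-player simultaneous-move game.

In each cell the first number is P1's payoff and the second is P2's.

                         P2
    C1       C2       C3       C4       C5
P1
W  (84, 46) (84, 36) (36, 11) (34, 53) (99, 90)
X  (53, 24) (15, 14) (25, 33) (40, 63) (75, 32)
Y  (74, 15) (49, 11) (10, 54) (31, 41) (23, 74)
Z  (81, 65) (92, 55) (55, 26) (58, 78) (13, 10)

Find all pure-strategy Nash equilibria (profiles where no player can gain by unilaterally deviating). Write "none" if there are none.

The pure Nash equilibria are (W, C5), (Z, C4).

Check each profile: it is a Nash equilibrium iff no player can strictly gain by switching unilaterally.
(W, C1): P2 can switch to C4 (46 → 53). Not NE.
(W, C2): P1 can switch to Z (84 → 92). Not NE.
(W, C3): P1 can switch to Z (36 → 55). Not NE.
(W, C4): P1 can switch to X (34 → 40). Not NE.
(W, C5): P1 gets 99, best alternative 75; P2 gets 90, best alternative 53. No profitable deviation — NE.
(X, C1): P1 can switch to W (53 → 84). Not NE.
(X, C2): P1 can switch to W (15 → 84). Not NE.
(X, C3): P1 can switch to W (25 → 36). Not NE.
(X, C4): P1 can switch to Z (40 → 58). Not NE.
(X, C5): P1 can switch to W (75 → 99). Not NE.
(Y, C1): P1 can switch to W (74 → 84). Not NE.
(Z, C4): P1 gets 58, best alternative 40; P2 gets 78, best alternative 65. No profitable deviation — NE.
(The remaining 8 profiles each have a profitable deviation by the same check.)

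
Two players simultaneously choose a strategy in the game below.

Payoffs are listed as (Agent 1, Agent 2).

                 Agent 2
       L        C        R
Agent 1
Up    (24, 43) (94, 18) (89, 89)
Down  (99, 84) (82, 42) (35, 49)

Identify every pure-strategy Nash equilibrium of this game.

Pure-strategy Nash equilibria: (Up, R), (Down, L)

Agent 1 against L: payoffs 24, 99 → best response Down.
Agent 1 against C: payoffs 94, 82 → best response Up.
Agent 1 against R: payoffs 89, 35 → best response Up.
Agent 2 against Up: payoffs 43, 18, 89 → best response R.
Agent 2 against Down: payoffs 84, 42, 49 → best response L.
Mutual best responses: (Up, R); (Down, L).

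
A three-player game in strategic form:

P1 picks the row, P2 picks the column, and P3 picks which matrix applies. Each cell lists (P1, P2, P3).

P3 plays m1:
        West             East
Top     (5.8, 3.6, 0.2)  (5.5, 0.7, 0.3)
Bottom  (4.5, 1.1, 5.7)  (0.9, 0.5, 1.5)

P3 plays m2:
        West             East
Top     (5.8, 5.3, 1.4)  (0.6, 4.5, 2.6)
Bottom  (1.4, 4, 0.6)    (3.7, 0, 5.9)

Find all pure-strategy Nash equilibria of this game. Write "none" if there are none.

Pure NE: (Top, West, m2)

P1 against (West, m1): payoffs 5.8, 4.5 → best response Top.
P1 against (West, m2): payoffs 5.8, 1.4 → best response Top.
P1 against (East, m1): payoffs 5.5, 0.9 → best response Top.
P1 against (East, m2): payoffs 0.6, 3.7 → best response Bottom.
P2 against (Top, m1): payoffs 3.6, 0.7 → best response West.
P2 against (Top, m2): payoffs 5.3, 4.5 → best response West.
P2 against (Bottom, m1): payoffs 1.1, 0.5 → best response West.
P2 against (Bottom, m2): payoffs 4, 0 → best response West.
P3 against (Top, West): payoffs 0.2, 1.4 → best response m2.
P3 against (Top, East): payoffs 0.3, 2.6 → best response m2.
P3 against (Bottom, West): payoffs 5.7, 0.6 → best response m1.
P3 against (Bottom, East): payoffs 1.5, 5.9 → best response m2.
Mutual best responses: (Top, West, m2).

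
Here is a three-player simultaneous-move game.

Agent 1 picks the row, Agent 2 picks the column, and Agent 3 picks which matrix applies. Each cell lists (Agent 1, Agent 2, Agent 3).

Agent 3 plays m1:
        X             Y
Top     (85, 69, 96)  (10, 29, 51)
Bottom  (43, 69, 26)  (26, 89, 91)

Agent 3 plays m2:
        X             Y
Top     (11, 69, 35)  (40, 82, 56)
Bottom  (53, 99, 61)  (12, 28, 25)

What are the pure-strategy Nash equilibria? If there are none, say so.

(Top, X, m1) and (Top, Y, m2) and (Bottom, X, m2) and (Bottom, Y, m1)

For each player, find the best response to each opponent profile; mutual best responses are the pure NE.
Agent 1 against (X, m1): payoffs 85, 43 → best response Top.
Agent 1 against (X, m2): payoffs 11, 53 → best response Bottom.
Agent 1 against (Y, m1): payoffs 10, 26 → best response Bottom.
Agent 1 against (Y, m2): payoffs 40, 12 → best response Top.
Agent 2 against (Top, m1): payoffs 69, 29 → best response X.
Agent 2 against (Top, m2): payoffs 69, 82 → best response Y.
Agent 2 against (Bottom, m1): payoffs 69, 89 → best response Y.
Agent 2 against (Bottom, m2): payoffs 99, 28 → best response X.
Agent 3 against (Top, X): payoffs 96, 35 → best response m1.
Agent 3 against (Top, Y): payoffs 51, 56 → best response m2.
Agent 3 against (Bottom, X): payoffs 26, 61 → best response m2.
Agent 3 against (Bottom, Y): payoffs 91, 25 → best response m1.
Mutual best responses: (Top, X, m1); (Top, Y, m2); (Bottom, X, m2); (Bottom, Y, m1).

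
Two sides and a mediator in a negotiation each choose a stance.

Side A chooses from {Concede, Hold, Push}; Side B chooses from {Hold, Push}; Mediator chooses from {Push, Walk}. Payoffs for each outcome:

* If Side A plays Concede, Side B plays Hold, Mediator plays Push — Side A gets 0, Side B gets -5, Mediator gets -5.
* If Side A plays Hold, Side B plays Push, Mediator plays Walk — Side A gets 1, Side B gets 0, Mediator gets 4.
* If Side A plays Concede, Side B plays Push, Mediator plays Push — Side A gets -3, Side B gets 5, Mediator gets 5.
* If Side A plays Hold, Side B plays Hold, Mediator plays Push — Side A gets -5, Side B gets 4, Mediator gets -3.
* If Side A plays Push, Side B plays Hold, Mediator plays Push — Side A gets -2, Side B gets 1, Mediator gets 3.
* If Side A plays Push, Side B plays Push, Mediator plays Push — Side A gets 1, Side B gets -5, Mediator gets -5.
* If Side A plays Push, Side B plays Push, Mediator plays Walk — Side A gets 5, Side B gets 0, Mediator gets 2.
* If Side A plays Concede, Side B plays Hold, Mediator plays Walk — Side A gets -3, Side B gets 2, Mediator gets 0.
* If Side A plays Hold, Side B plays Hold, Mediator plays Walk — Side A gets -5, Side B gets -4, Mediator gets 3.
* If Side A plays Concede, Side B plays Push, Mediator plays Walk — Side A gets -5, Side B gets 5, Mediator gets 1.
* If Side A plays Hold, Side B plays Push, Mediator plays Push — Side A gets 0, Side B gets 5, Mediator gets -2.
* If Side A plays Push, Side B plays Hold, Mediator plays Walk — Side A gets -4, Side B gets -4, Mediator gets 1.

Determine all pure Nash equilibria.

(Push, Push, Walk)

Side A against (Hold, Push): payoffs 0, -5, -2 → best response Concede.
Side A against (Hold, Walk): payoffs -3, -5, -4 → best response Concede.
Side A against (Push, Push): payoffs -3, 0, 1 → best response Push.
Side A against (Push, Walk): payoffs -5, 1, 5 → best response Push.
Side B against (Concede, Push): payoffs -5, 5 → best response Push.
Side B against (Concede, Walk): payoffs 2, 5 → best response Push.
Side B against (Hold, Push): payoffs 4, 5 → best response Push.
Side B against (Hold, Walk): payoffs -4, 0 → best response Push.
Side B against (Push, Push): payoffs 1, -5 → best response Hold.
Side B against (Push, Walk): payoffs -4, 0 → best response Push.
Mediator against (Concede, Hold): payoffs -5, 0 → best response Walk.
Mediator against (Concede, Push): payoffs 5, 1 → best response Push.
Mediator against (Hold, Hold): payoffs -3, 3 → best response Walk.
Mediator against (Hold, Push): payoffs -2, 4 → best response Walk.
Mediator against (Push, Hold): payoffs 3, 1 → best response Push.
Mediator against (Push, Push): payoffs -5, 2 → best response Walk.
Mutual best responses: (Push, Push, Walk).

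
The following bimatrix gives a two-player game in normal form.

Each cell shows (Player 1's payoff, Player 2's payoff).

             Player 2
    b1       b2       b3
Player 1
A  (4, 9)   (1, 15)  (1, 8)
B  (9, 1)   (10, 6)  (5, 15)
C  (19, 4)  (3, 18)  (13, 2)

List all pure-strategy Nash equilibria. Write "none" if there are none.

For each player, find the best response to each opponent profile; mutual best responses are the pure NE.
Player 1 against b1: payoffs 4, 9, 19 → best response C.
Player 1 against b2: payoffs 1, 10, 3 → best response B.
Player 1 against b3: payoffs 1, 5, 13 → best response C.
Player 2 against A: payoffs 9, 15, 8 → best response b2.
Player 2 against B: payoffs 1, 6, 15 → best response b3.
Player 2 against C: payoffs 4, 18, 2 → best response b2.
No profile is a mutual best response for all players.

none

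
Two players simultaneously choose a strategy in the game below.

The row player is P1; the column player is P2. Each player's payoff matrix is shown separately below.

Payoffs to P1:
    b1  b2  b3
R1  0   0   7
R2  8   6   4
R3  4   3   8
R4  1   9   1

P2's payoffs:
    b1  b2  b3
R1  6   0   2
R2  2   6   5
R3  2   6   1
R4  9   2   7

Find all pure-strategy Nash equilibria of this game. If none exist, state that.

For each player, find the best response to each opponent profile; mutual best responses are the pure NE.
P1 against b1: payoffs 0, 8, 4, 1 → best response R2.
P1 against b2: payoffs 0, 6, 3, 9 → best response R4.
P1 against b3: payoffs 7, 4, 8, 1 → best response R3.
P2 against R1: payoffs 6, 0, 2 → best response b1.
P2 against R2: payoffs 2, 6, 5 → best response b2.
P2 against R3: payoffs 2, 6, 1 → best response b2.
P2 against R4: payoffs 9, 2, 7 → best response b1.
No profile is a mutual best response for all players.

No pure-strategy Nash equilibrium.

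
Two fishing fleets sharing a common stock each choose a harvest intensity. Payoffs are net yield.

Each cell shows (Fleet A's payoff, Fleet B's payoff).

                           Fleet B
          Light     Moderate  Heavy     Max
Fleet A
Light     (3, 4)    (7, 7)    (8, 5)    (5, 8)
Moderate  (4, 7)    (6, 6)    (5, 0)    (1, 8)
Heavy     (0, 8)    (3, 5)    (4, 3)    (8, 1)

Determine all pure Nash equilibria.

(Light, Light): Fleet A can switch to Moderate (3 → 4). Not NE.
(Light, Moderate): Fleet B can switch to Max (7 → 8). Not NE.
(Light, Heavy): Fleet B can switch to Moderate (5 → 7). Not NE.
(Light, Max): Fleet A can switch to Heavy (5 → 8). Not NE.
(Moderate, Light): Fleet B can switch to Max (7 → 8). Not NE.
(Moderate, Moderate): Fleet A can switch to Light (6 → 7). Not NE.
(Moderate, Heavy): Fleet A can switch to Light (5 → 8). Not NE.
(Moderate, Max): Fleet A can switch to Light (1 → 5). Not NE.
(Heavy, Light): Fleet A can switch to Light (0 → 3). Not NE.
(Heavy, Moderate): Fleet A can switch to Light (3 → 7). Not NE.
(The remaining 2 profiles each have a profitable deviation by the same check.)

none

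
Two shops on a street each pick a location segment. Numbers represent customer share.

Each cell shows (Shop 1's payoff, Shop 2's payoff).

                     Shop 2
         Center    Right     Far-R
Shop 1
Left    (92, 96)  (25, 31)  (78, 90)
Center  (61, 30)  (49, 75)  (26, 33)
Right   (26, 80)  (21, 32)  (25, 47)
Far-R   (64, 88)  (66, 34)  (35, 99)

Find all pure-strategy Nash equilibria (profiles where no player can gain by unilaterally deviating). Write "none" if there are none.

(Left, Center)

(Left, Center): Shop 1 gets 92, best alternative 64; Shop 2 gets 96, best alternative 90. No profitable deviation — NE.
(Left, Right): Shop 1 can switch to Center (25 → 49). Not NE.
(Left, Far-R): Shop 2 can switch to Center (90 → 96). Not NE.
(Center, Center): Shop 1 can switch to Left (61 → 92). Not NE.
(Center, Right): Shop 1 can switch to Far-R (49 → 66). Not NE.
(Center, Far-R): Shop 1 can switch to Left (26 → 78). Not NE.
(Right, Center): Shop 1 can switch to Left (26 → 92). Not NE.
(Right, Right): Shop 1 can switch to Left (21 → 25). Not NE.
(Right, Far-R): Shop 1 can switch to Left (25 → 78). Not NE.
(Far-R, Center): Shop 1 can switch to Left (64 → 92). Not NE.
(Far-R, Right): Shop 2 can switch to Center (34 → 88). Not NE.
(The remaining 1 profile has a profitable deviation by the same check.)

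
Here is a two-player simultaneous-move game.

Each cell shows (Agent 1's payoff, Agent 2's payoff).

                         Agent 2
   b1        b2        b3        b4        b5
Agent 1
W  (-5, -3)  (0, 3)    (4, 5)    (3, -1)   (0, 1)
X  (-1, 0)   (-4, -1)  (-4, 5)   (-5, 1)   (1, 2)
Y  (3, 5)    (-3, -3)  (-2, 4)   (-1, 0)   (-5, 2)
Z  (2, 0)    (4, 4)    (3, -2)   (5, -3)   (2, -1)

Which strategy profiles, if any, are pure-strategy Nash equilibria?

Pure-strategy Nash equilibria: (W, b3); (Y, b1); (Z, b2)

For each strategy profile, look for a profitable unilateral deviation.
(W, b1): Agent 1 can switch to X (-5 → -1). Not NE.
(W, b2): Agent 1 can switch to Z (0 → 4). Not NE.
(W, b3): Agent 1 gets 4, best alternative 3; Agent 2 gets 5, best alternative 3. No profitable deviation — NE.
(W, b4): Agent 1 can switch to Z (3 → 5). Not NE.
(W, b5): Agent 1 can switch to X (0 → 1). Not NE.
(X, b1): Agent 1 can switch to Y (-1 → 3). Not NE.
(X, b2): Agent 1 can switch to W (-4 → 0). Not NE.
(Y, b1): Agent 1 gets 3, best alternative 2; Agent 2 gets 5, best alternative 4. No profitable deviation — NE.
(Z, b2): Agent 1 gets 4, best alternative 0; Agent 2 gets 4, best alternative 0. No profitable deviation — NE.
(The remaining 11 profiles each have a profitable deviation by the same check.)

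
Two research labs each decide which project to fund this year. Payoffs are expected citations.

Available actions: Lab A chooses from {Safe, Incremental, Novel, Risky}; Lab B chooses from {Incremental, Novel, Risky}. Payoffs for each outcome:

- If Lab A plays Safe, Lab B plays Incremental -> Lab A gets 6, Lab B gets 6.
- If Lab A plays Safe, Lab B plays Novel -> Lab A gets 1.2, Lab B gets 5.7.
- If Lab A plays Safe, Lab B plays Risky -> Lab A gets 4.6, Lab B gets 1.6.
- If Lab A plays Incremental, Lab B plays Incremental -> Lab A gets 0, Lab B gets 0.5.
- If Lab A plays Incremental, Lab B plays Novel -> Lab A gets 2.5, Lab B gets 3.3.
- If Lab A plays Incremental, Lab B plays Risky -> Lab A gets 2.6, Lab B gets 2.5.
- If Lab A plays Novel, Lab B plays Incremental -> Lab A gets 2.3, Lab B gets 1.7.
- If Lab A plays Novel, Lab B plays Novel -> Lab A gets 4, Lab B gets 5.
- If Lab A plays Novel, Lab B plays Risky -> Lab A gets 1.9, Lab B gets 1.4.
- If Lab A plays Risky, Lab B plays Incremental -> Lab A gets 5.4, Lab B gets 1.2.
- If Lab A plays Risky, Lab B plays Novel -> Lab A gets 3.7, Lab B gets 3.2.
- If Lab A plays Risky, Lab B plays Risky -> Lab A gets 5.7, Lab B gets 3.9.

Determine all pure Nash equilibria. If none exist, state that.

The pure Nash equilibria are (Safe, Incremental), (Novel, Novel), (Risky, Risky).

Lab A against Incremental: payoffs 6, 0, 2.3, 5.4 → best response Safe.
Lab A against Novel: payoffs 1.2, 2.5, 4, 3.7 → best response Novel.
Lab A against Risky: payoffs 4.6, 2.6, 1.9, 5.7 → best response Risky.
Lab B against Safe: payoffs 6, 5.7, 1.6 → best response Incremental.
Lab B against Incremental: payoffs 0.5, 3.3, 2.5 → best response Novel.
Lab B against Novel: payoffs 1.7, 5, 1.4 → best response Novel.
Lab B against Risky: payoffs 1.2, 3.2, 3.9 → best response Risky.
Mutual best responses: (Safe, Incremental); (Novel, Novel); (Risky, Risky).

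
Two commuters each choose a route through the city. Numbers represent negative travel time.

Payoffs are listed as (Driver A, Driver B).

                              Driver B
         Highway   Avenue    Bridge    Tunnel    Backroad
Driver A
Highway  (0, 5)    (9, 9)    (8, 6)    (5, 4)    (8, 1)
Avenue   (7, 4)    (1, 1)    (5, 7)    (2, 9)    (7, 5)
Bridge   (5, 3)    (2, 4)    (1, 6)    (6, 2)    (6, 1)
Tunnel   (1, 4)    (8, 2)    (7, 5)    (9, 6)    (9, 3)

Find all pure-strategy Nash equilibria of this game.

For each player, find the best response to each opponent profile; mutual best responses are the pure NE.
Driver A against Highway: payoffs 0, 7, 5, 1 → best response Avenue.
Driver A against Avenue: payoffs 9, 1, 2, 8 → best response Highway.
Driver A against Bridge: payoffs 8, 5, 1, 7 → best response Highway.
Driver A against Tunnel: payoffs 5, 2, 6, 9 → best response Tunnel.
Driver A against Backroad: payoffs 8, 7, 6, 9 → best response Tunnel.
Driver B against Highway: payoffs 5, 9, 6, 4, 1 → best response Avenue.
Driver B against Avenue: payoffs 4, 1, 7, 9, 5 → best response Tunnel.
Driver B against Bridge: payoffs 3, 4, 6, 2, 1 → best response Bridge.
Driver B against Tunnel: payoffs 4, 2, 5, 6, 3 → best response Tunnel.
Mutual best responses: (Highway, Avenue); (Tunnel, Tunnel).

The pure Nash equilibria are (Highway, Avenue); (Tunnel, Tunnel).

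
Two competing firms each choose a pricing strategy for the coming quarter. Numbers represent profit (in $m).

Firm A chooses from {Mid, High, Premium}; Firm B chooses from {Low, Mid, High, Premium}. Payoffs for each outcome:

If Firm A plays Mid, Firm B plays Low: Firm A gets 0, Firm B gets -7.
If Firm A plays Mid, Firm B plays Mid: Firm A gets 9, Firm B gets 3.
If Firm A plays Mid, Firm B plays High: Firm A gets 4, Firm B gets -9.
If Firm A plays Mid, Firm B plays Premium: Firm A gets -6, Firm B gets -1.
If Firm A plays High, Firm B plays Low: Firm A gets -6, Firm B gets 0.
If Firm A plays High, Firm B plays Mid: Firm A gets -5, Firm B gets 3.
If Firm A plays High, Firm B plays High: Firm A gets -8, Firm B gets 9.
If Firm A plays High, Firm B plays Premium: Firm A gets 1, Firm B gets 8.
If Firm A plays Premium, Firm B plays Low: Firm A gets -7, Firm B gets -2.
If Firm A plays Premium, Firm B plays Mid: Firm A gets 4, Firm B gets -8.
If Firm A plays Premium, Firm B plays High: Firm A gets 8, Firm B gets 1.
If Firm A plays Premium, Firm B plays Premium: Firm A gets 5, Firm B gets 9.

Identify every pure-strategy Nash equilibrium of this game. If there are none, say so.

Pure-strategy Nash equilibria: (Mid, Mid); (Premium, Premium)

Firm A against Low: payoffs 0, -6, -7 → best response Mid.
Firm A against Mid: payoffs 9, -5, 4 → best response Mid.
Firm A against High: payoffs 4, -8, 8 → best response Premium.
Firm A against Premium: payoffs -6, 1, 5 → best response Premium.
Firm B against Mid: payoffs -7, 3, -9, -1 → best response Mid.
Firm B against High: payoffs 0, 3, 9, 8 → best response High.
Firm B against Premium: payoffs -2, -8, 1, 9 → best response Premium.
Mutual best responses: (Mid, Mid); (Premium, Premium).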